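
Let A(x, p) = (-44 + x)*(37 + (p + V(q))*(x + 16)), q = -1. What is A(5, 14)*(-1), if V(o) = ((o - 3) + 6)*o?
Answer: 11271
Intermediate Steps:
V(o) = o*(3 + o) (V(o) = ((-3 + o) + 6)*o = (3 + o)*o = o*(3 + o))
A(x, p) = (-44 + x)*(37 + (-2 + p)*(16 + x)) (A(x, p) = (-44 + x)*(37 + (p - (3 - 1))*(x + 16)) = (-44 + x)*(37 + (p - 1*2)*(16 + x)) = (-44 + x)*(37 + (p - 2)*(16 + x)) = (-44 + x)*(37 + (-2 + p)*(16 + x)))
A(5, 14)*(-1) = (-220 - 704*14 - 2*5² + 93*5 + 14*5² - 28*14*5)*(-1) = (-220 - 9856 - 2*25 + 465 + 14*25 - 1960)*(-1) = (-220 - 9856 - 50 + 465 + 350 - 1960)*(-1) = -11271*(-1) = 11271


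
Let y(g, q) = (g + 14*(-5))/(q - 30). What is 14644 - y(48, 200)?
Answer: 1244751/85 ≈ 14644.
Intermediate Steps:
y(g, q) = (-70 + g)/(-30 + q) (y(g, q) = (g - 70)/(-30 + q) = (-70 + g)/(-30 + q))
14644 - y(48, 200) = 14644 - (-70 + 48)/(-30 + 200) = 14644 - (-22)/170 = 14644 - 1*(-11/85) = 14644 + 11/85 = 1244751/85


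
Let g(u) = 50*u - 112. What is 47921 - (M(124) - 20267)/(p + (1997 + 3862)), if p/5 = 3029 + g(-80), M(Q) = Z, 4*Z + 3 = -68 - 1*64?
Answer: 85188899/1776 ≈ 47967.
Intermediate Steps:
Z = -135/4 (Z = -¾ + (-68 - 1*64)/4 = -¾ + (-68 - 64)/4 = -¾ + (¼)*(-132) = -¾ - 33 = -135/4 ≈ -33.750)
g(u) = -112 + 50*u
M(Q) = -135/4
p = -5415 (p = 5*(3029 + (-112 + 50*(-80))) = 5*(3029 + (-112 - 4000)) = 5*(3029 - 4112) = 5*(-1083) = -5415)
47921 - (M(124) - 20267)/(p + (1997 + 3862)) = 47921 - (-135/4 - 20267)/(-5415 + (1997 + 3862)) = 47921 - (-81203)/(4*(-5415 + 5859)) = 47921 - (-81203)/(4*444) = 47921 - 1*(-81203/1776) = 47921 + 81203/1776 = 85188899/1776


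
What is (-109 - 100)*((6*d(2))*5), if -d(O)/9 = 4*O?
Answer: 451440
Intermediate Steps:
d(O) = -36*O
(-109 - 100)*((6*d(2))*5) = (-109 - 100)*((6*(-36*2))*5) = -209*6*(-72)*5 = -(-90288)*5 = -209*(-2160) = 451440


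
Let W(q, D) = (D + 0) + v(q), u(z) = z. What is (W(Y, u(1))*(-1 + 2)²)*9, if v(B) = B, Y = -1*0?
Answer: 9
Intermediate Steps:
Y = 0
W(q, D) = D + q (W(q, D) = (D + 0) + q = D + q)
(W(Y, u(1))*(-1 + 2)²)*9 = ((1 + 0)*(-1 + 2)²)*9 = (1*1²)*9 = (1*1)*9 = 1*9 = 9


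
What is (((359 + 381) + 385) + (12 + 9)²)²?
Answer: 2452356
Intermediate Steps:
(((359 + 381) + 385) + (12 + 9)²)² = ((740 + 385) + 21²)² = (1125 + 441)² = 1566² = 2452356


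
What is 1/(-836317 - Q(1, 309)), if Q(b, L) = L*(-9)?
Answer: -1/833536 ≈ -1.1997e-6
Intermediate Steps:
Q(b, L) = -9*L
1/(-836317 - Q(1, 309)) = 1/(-836317 - (-9)*309) = 1/(-836317 - 1*(-2781)) = 1/(-836317 + 2781) = 1/(-833536) = -1/833536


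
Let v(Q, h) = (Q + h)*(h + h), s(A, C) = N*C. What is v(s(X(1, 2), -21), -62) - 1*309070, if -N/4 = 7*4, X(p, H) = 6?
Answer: -593030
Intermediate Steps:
N = -112 (N = -28*4 = -4*28 = -112)
s(A, C) = -112*C
v(Q, h) = 2*h*(Q + h) (v(Q, h) = (Q + h)*(2*h) = 2*h*(Q + h))
v(s(X(1, 2), -21), -62) - 1*309070 = 2*(-62)*(-112*(-21) - 62) - 1*309070 = 2*(-62)*(2352 - 62) - 309070 = 2*(-62)*2290 - 309070 = -283960 - 309070 = -593030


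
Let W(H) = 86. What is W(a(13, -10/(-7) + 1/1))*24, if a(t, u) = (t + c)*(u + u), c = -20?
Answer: 2064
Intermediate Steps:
a(t, u) = 2*u*(-20 + t) (a(t, u) = (t - 20)*(u + u) = (-20 + t)*(2*u) = 2*u*(-20 + t))
W(a(13, -10/(-7) + 1/1))*24 = 86*24 = 2064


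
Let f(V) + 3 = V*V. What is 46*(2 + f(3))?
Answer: 368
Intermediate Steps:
f(V) = -3 + V**2 (f(V) = -3 + V*V = -3 + V**2)
46*(2 + f(3)) = 46*(2 + (-3 + 3**2)) = 46*(2 + (-3 + 9)) = 46*(2 + 6) = 46*8 = 368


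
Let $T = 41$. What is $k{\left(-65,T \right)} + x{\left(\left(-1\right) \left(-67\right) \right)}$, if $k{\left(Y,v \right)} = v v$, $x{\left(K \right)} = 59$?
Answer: $1740$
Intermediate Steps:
$k{\left(Y,v \right)} = v^{2}$
$k{\left(-65,T \right)} + x{\left(\left(-1\right) \left(-67\right) \right)} = 41^{2} + 59 = 1681 + 59 = 1740$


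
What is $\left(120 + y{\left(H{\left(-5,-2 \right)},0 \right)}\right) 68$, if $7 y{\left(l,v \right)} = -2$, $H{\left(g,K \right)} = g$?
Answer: $\frac{56984}{7} \approx 8140.6$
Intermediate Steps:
$y{\left(l,v \right)} = - \frac{2}{7}$ ($y{\left(l,v \right)} = \frac{1}{7} \left(-2\right) = - \frac{2}{7}$)
$\left(120 + y{\left(H{\left(-5,-2 \right)},0 \right)}\right) 68 = \left(120 - \frac{2}{7}\right) 68 = \frac{838}{7} \cdot 68 = \frac{56984}{7}$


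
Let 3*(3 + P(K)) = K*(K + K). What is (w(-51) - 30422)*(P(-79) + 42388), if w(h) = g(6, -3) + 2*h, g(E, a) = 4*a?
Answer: -4263955432/3 ≈ -1.4213e+9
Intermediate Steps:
P(K) = -3 + 2*K²/3 (P(K) = -3 + (K*(K + K))/3 = -3 + (K*(2*K))/3 = -3 + (2*K²)/3 = -3 + 2*K²/3)
w(h) = -12 + 2*h (w(h) = 4*(-3) + 2*h = -12 + 2*h)
(w(-51) - 30422)*(P(-79) + 42388) = ((-12 + 2*(-51)) - 30422)*((-3 + (⅔)*(-79)²) + 42388) = ((-12 - 102) - 30422)*((-3 + (⅔)*6241) + 42388) = (-114 - 30422)*((-3 + 12482/3) + 42388) = -30536*(12473/3 + 42388) = -30536*139637/3 = -4263955432/3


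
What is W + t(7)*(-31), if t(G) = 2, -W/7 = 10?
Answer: -132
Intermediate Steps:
W = -70 (W = -7*10 = -70)
W + t(7)*(-31) = -70 + 2*(-31) = -70 - 62 = -132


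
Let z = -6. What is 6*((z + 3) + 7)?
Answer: 24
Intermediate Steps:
6*((z + 3) + 7) = 6*((-6 + 3) + 7) = 6*(-3 + 7) = 6*4 = 24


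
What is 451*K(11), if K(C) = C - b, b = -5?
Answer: 7216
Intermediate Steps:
K(C) = 5 + C (K(C) = C - 1*(-5) = C + 5 = 5 + C)
451*K(11) = 451*(5 + 11) = 451*16 = 7216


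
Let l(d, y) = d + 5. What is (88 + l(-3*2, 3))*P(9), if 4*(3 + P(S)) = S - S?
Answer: -261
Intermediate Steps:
P(S) = -3 (P(S) = -3 + (S - S)/4 = -3 + (¼)*0 = -3 + 0 = -3)
l(d, y) = 5 + d
(88 + l(-3*2, 3))*P(9) = (88 + (5 - 3*2))*(-3) = (88 + (5 - 6))*(-3) = (88 - 1)*(-3) = 87*(-3) = -261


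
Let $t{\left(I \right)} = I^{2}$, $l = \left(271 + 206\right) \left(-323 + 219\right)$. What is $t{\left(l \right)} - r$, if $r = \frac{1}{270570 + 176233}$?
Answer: $\frac{1099561479936191}{446803} \approx 2.461 \cdot 10^{9}$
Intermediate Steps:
$l = -49608$ ($l = 477 \left(-104\right) = -49608$)
$r = \frac{1}{446803} \approx 2.2381 \cdot 10^{-6}$
$t{\left(l \right)} - r = \left(-49608\right)^{2} - \frac{1}{446803} = 2460953664 - \frac{1}{446803} = \frac{1099561479936191}{446803}$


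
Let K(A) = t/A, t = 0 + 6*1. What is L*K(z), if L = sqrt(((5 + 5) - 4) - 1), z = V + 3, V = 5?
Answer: 3*sqrt(5)/4 ≈ 1.6771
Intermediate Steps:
z = 8 (z = 5 + 3 = 8)
t = 6 (t = 0 + 6 = 6)
K(A) = 6/A
L = sqrt(5) (L = sqrt((10 - 4) - 1) = sqrt(6 - 1) = sqrt(5) ≈ 2.2361)
L*K(z) = sqrt(5)*(6/8) = sqrt(5)*(6*(1/8)) = sqrt(5)*(3/4) = 3*sqrt(5)/4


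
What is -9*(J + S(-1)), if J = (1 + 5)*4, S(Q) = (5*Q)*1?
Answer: -171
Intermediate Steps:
S(Q) = 5*Q
J = 24 (J = 6*4 = 24)
-9*(J + S(-1)) = -9*(24 + 5*(-1)) = -9*(24 - 5) = -9*19 = -171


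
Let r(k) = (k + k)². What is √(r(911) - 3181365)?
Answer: √138319 ≈ 371.91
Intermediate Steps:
r(k) = 4*k² (r(k) = (2*k)² = 4*k²)
√(r(911) - 3181365) = √(4*911² - 3181365) = √(4*829921 - 3181365) = √(3319684 - 3181365) = √138319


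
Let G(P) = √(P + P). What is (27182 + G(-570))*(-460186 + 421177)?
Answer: -1060342638 - 78018*I*√285 ≈ -1.0603e+9 - 1.3171e+6*I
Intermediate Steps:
G(P) = √2*√P (G(P) = √(2*P) = √2*√P)
(27182 + G(-570))*(-460186 + 421177) = (27182 + √2*√(-570))*(-460186 + 421177) = (27182 + √2*(I*√570))*(-39009) = (27182 + 2*I*√285)*(-39009) = -1060342638 - 78018*I*√285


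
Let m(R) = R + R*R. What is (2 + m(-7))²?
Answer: 1936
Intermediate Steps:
m(R) = R + R²
(2 + m(-7))² = (2 - 7*(1 - 7))² = (2 - 7*(-6))² = (2 + 42)² = 44² = 1936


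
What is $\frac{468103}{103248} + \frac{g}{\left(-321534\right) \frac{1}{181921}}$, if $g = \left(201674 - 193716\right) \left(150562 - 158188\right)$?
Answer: $\frac{63327562232985937}{1844319024} \approx 3.4337 \cdot 10^{7}$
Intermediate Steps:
$g = -60687708$ ($g = 7958 \left(-7626\right) = -60687708$)
$\frac{468103}{103248} + \frac{g}{\left(-321534\right) \frac{1}{181921}} = \frac{468103}{103248} - \frac{60687708}{\left(-321534\right) \frac{1}{181921}} = 468103 \cdot \frac{1}{103248} - \frac{60687708}{\left(-321534\right) \frac{1}{181921}} = \frac{468103}{103248} - \frac{60687708}{- \frac{321534}{181921}} = \frac{468103}{103248} - - \frac{1840061421178}{53589} = \frac{468103}{103248} + \frac{1840061421178}{53589} = \frac{63327562232985937}{1844319024}$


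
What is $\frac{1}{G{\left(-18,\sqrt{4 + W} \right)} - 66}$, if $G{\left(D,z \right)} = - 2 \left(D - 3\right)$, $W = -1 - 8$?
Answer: $- \frac{1}{24} \approx -0.041667$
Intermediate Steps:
$W = -9$ ($W = -1 - 8 = -9$)
$G{\left(D,z \right)} = 6 - 2 D$ ($G{\left(D,z \right)} = - 2 \left(-3 + D\right) = 6 - 2 D$)
$\frac{1}{G{\left(-18,\sqrt{4 + W} \right)} - 66} = \frac{1}{\left(6 - -36\right) - 66} = \frac{1}{\left(6 + 36\right) - 66} = \frac{1}{42 - 66} = \frac{1}{-24} = - \frac{1}{24}$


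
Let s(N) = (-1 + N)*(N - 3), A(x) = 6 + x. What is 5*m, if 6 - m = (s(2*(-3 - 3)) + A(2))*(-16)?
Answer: 16270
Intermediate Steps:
s(N) = (-1 + N)*(-3 + N)
m = 3254 (m = 6 - ((3 + (2*(-3 - 3))² - 8*(-3 - 3)) + (6 + 2))*(-16) = 6 - ((3 + (2*(-6))² - 8*(-6)) + 8)*(-16) = 6 - ((3 + (-12)² - 4*(-12)) + 8)*(-16) = 6 - ((3 + 144 + 48) + 8)*(-16) = 6 - (195 + 8)*(-16) = 6 - 203*(-16) = 6 - 1*(-3248) = 6 + 3248 = 3254)
5*m = 5*3254 = 16270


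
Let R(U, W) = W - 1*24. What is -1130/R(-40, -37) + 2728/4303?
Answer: 5028798/262483 ≈ 19.159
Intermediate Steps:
R(U, W) = -24 + W (R(U, W) = W - 24 = -24 + W)
-1130/R(-40, -37) + 2728/4303 = -1130/(-24 - 37) + 2728/4303 = -1130/(-61) + 2728*(1/4303) = -1130*(-1/61) + 2728/4303 = 1130/61 + 2728/4303 = 5028798/262483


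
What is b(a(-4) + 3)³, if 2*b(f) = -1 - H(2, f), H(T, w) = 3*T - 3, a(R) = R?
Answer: -8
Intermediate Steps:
H(T, w) = -3 + 3*T
b(f) = -2 (b(f) = (-1 - (-3 + 3*2))/2 = (-1 - (-3 + 6))/2 = (-1 - 1*3)/2 = (-1 - 3)/2 = (½)*(-4) = -2)
b(a(-4) + 3)³ = (-2)³ = -8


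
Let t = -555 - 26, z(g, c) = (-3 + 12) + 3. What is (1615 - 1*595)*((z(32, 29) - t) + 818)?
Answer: 1439220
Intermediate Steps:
z(g, c) = 12 (z(g, c) = 9 + 3 = 12)
t = -581
(1615 - 1*595)*((z(32, 29) - t) + 818) = (1615 - 1*595)*((12 - 1*(-581)) + 818) = (1615 - 595)*((12 + 581) + 818) = 1020*(593 + 818) = 1020*1411 = 1439220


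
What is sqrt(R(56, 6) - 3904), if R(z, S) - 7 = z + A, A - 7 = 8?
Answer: I*sqrt(3826) ≈ 61.855*I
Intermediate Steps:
A = 15 (A = 7 + 8 = 15)
R(z, S) = 22 + z (R(z, S) = 7 + (z + 15) = 7 + (15 + z) = 22 + z)
sqrt(R(56, 6) - 3904) = sqrt((22 + 56) - 3904) = sqrt(78 - 3904) = sqrt(-3826) = I*sqrt(3826)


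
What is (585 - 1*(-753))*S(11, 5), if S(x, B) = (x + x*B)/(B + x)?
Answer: 22077/4 ≈ 5519.3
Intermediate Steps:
S(x, B) = (x + B*x)/(B + x)
(585 - 1*(-753))*S(11, 5) = (585 - 1*(-753))*(11*(1 + 5)/(5 + 11)) = (585 + 753)*(11*6/16) = 1338*(11*(1/16)*6) = 1338*(33/8) = 22077/4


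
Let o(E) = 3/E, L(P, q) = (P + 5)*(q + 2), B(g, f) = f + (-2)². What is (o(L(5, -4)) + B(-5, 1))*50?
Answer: 485/2 ≈ 242.50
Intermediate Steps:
B(g, f) = 4 + f (B(g, f) = f + 4 = 4 + f)
L(P, q) = (2 + q)*(5 + P) (L(P, q) = (5 + P)*(2 + q) = (2 + q)*(5 + P))
(o(L(5, -4)) + B(-5, 1))*50 = (3/(10 + 2*5 + 5*(-4) + 5*(-4)) + (4 + 1))*50 = (3/(10 + 10 - 20 - 20) + 5)*50 = (3/(-20) + 5)*50 = (3*(-1/20) + 5)*50 = (-3/20 + 5)*50 = (97/20)*50 = 485/2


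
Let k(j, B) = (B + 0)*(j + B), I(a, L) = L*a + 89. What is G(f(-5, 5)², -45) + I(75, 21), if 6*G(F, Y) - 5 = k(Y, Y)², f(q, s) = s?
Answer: 16412489/6 ≈ 2.7354e+6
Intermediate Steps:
I(a, L) = 89 + L*a
k(j, B) = B*(B + j)
G(F, Y) = ⅚ + 2*Y⁴/3 (G(F, Y) = ⅚ + (Y*(Y + Y))²/6 = ⅚ + (Y*(2*Y))²/6 = ⅚ + (2*Y²)²/6 = ⅚ + (4*Y⁴)/6 = ⅚ + 2*Y⁴/3)
G(f(-5, 5)², -45) + I(75, 21) = (⅚ + (⅔)*(-45)⁴) + (89 + 21*75) = (⅚ + (⅔)*4100625) + (89 + 1575) = (⅚ + 2733750) + 1664 = 16402505/6 + 1664 = 16412489/6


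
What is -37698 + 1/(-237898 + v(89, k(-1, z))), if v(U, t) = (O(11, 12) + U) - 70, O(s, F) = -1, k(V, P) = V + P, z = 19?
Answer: -8967600241/237880 ≈ -37698.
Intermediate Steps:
k(V, P) = P + V
v(U, t) = -71 + U (v(U, t) = (-1 + U) - 70 = -71 + U)
-37698 + 1/(-237898 + v(89, k(-1, z))) = -37698 + 1/(-237898 + (-71 + 89)) = -37698 + 1/(-237898 + 18) = -37698 + 1/(-237880) = -37698 - 1/237880 = -8967600241/237880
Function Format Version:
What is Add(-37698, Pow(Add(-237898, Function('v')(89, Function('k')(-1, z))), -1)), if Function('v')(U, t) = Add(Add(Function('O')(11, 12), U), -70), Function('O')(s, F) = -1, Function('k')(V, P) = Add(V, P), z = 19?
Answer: Rational(-8967600241, 237880) ≈ -37698.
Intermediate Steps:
Function('k')(V, P) = Add(P, V)
Function('v')(U, t) = Add(-71, U) (Function('v')(U, t) = Add(Add(-1, U), -70) = Add(-71, U))
Add(-37698, Pow(Add(-237898, Function('v')(89, Function('k')(-1, z))), -1)) = Add(-37698, Pow(Add(-237898, Add(-71, 89)), -1)) = Add(-37698, Pow(Add(-237898, 18), -1)) = Add(-37698, Pow(-237880, -1)) = Add(-37698, Rational(-1, 237880)) = Rational(-8967600241, 237880)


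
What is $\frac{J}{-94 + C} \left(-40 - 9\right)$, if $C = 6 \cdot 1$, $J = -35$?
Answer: $- \frac{1715}{88} \approx -19.489$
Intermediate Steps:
$C = 6$
$\frac{J}{-94 + C} \left(-40 - 9\right) = \frac{1}{-94 + 6} \left(-35\right) \left(-40 - 9\right) = \frac{1}{-88} \left(-35\right) \left(-49\right) = \left(- \frac{1}{88}\right) \left(-35\right) \left(-49\right) = \frac{35}{88} \left(-49\right) = - \frac{1715}{88}$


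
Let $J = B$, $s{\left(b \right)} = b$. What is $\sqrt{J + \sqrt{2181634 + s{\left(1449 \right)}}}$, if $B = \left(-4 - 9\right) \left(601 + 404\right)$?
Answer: $\sqrt{-13065 + \sqrt{2183083}} \approx 107.65 i$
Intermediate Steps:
$B = -13065$ ($B = \left(-4 - 9\right) 1005 = \left(-13\right) 1005 = -13065$)
$J = -13065$
$\sqrt{J + \sqrt{2181634 + s{\left(1449 \right)}}} = \sqrt{-13065 + \sqrt{2181634 + 1449}} = \sqrt{-13065 + \sqrt{2183083}}$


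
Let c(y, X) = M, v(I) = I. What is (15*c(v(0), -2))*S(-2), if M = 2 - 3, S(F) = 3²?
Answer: -135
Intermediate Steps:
S(F) = 9
M = -1
c(y, X) = -1
(15*c(v(0), -2))*S(-2) = (15*(-1))*9 = -15*9 = -135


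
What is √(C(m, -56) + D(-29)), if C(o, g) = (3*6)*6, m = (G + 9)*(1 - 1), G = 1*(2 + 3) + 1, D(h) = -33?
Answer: 5*√3 ≈ 8.6602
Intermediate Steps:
G = 6 (G = 1*5 + 1 = 5 + 1 = 6)
m = 0 (m = (6 + 9)*(1 - 1) = 15*0 = 0)
C(o, g) = 108 (C(o, g) = 18*6 = 108)
√(C(m, -56) + D(-29)) = √(108 - 33) = √75 = 5*√3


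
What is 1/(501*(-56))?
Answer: -1/28056 ≈ -3.5643e-5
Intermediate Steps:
1/(501*(-56)) = 1/(-28056) = -1/28056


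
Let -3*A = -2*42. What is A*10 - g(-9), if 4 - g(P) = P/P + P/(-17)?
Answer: 4718/17 ≈ 277.53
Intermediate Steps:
A = 28 (A = -(-2)*42/3 = -⅓*(-84) = 28)
g(P) = 3 + P/17 (g(P) = 4 - (P/P + P/(-17)) = 4 - (1 + P*(-1/17)) = 4 - (1 - P/17) = 4 + (-1 + P/17) = 3 + P/17)
A*10 - g(-9) = 28*10 - (3 + (1/17)*(-9)) = 280 - (3 - 9/17) = 280 - 1*42/17 = 280 - 42/17 = 4718/17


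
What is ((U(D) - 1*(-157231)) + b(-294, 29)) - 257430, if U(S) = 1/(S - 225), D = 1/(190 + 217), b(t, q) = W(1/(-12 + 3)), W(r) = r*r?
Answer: -743225422699/7417494 ≈ -1.0020e+5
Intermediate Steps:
W(r) = r**2
b(t, q) = 1/81 (b(t, q) = (1/(-12 + 3))**2 = (1/(-9))**2 = (-1/9)**2 = 1/81)
D = 1/407 ≈ 0.0024570
U(S) = 1/(-225 + S)
((U(D) - 1*(-157231)) + b(-294, 29)) - 257430 = ((1/(-225 + 1/407) - 1*(-157231)) + 1/81) - 257430 = ((1/(-91574/407) + 157231) + 1/81) - 257430 = ((-407/91574 + 157231) + 1/81) - 257430 = (14398271187/91574 + 1/81) - 257430 = 1166260057721/7417494 - 257430 = -743225422699/7417494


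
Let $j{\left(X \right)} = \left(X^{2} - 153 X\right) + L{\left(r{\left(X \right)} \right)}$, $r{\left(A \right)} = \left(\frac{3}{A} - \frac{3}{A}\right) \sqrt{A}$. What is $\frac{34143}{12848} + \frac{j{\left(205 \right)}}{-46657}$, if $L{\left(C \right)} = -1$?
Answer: $\frac{1456063119}{599449136} \approx 2.429$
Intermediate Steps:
$r{\left(A \right)} = 0$ ($r{\left(A \right)} = 0 \sqrt{A} = 0$)
$j{\left(X \right)} = -1 + X^{2} - 153 X$ ($j{\left(X \right)} = \left(X^{2} - 153 X\right) - 1 = -1 + X^{2} - 153 X$)
$\frac{34143}{12848} + \frac{j{\left(205 \right)}}{-46657} = \frac{34143}{12848} + \frac{-1 + 205^{2} - 31365}{-46657} = 34143 \cdot \frac{1}{12848} + \left(-1 + 42025 - 31365\right) \left(- \frac{1}{46657}\right) = \frac{34143}{12848} + 10659 \left(- \frac{1}{46657}\right) = \frac{34143}{12848} - \frac{10659}{46657} = \frac{1456063119}{599449136}$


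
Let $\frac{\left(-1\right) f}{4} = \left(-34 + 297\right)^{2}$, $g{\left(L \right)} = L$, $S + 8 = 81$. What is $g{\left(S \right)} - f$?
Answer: $276749$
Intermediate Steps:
$S = 73$ ($S = -8 + 81 = 73$)
$f = -276676$ ($f = - 4 \left(-34 + 297\right)^{2} = - 4 \cdot 263^{2} = \left(-4\right) 69169 = -276676$)
$g{\left(S \right)} - f = 73 - -276676 = 73 + 276676 = 276749$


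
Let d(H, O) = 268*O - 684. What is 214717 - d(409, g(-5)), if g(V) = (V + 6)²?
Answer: 215133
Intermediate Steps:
g(V) = (6 + V)²
d(H, O) = -684 + 268*O
214717 - d(409, g(-5)) = 214717 - (-684 + 268*(6 - 5)²) = 214717 - (-684 + 268*1²) = 214717 - (-684 + 268*1) = 214717 - (-684 + 268) = 214717 - 1*(-416) = 214717 + 416 = 215133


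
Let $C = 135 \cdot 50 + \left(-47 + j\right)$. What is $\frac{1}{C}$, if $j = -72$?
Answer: $\frac{1}{6631} \approx 0.00015081$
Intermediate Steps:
$C = 6631$ ($C = 135 \cdot 50 - 119 = 6750 - 119 = 6631$)
$\frac{1}{C} = \frac{1}{6631}$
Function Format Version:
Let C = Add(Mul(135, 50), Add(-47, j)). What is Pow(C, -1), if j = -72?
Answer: Rational(1, 6631) ≈ 0.00015081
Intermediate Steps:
C = 6631 (C = Add(Mul(135, 50), Add(-47, -72)) = Add(6750, -119) = 6631)
Pow(C, -1) = Pow(6631, -1) = Rational(1, 6631)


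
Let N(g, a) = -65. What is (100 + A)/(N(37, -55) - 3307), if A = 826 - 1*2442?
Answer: 379/843 ≈ 0.44958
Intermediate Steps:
A = -1616 (A = 826 - 2442 = -1616)
(100 + A)/(N(37, -55) - 3307) = (100 - 1616)/(-65 - 3307) = -1516/(-3372) = -1516*(-1/3372) = 379/843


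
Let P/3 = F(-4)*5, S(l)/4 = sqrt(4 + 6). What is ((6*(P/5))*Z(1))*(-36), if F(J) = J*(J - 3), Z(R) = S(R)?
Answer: -72576*sqrt(10) ≈ -2.2951e+5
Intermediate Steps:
S(l) = 4*sqrt(10) (S(l) = 4*sqrt(4 + 6) = 4*sqrt(10))
Z(R) = 4*sqrt(10)
F(J) = J*(-3 + J)
P = 420 (P = 3*(-4*(-3 - 4)*5) = 3*(-4*(-7)*5) = 3*(28*5) = 3*140 = 420)
((6*(P/5))*Z(1))*(-36) = ((6*(420/5))*(4*sqrt(10)))*(-36) = ((6*(420*(1/5)))*(4*sqrt(10)))*(-36) = ((6*84)*(4*sqrt(10)))*(-36) = (504*(4*sqrt(10)))*(-36) = (2016*sqrt(10))*(-36) = -72576*sqrt(10)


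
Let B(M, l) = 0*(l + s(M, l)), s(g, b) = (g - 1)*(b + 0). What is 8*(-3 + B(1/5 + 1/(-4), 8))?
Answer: -24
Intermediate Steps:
s(g, b) = b*(-1 + g) (s(g, b) = (-1 + g)*b = b*(-1 + g))
B(M, l) = 0 (B(M, l) = 0*(l + l*(-1 + M)) = 0)
8*(-3 + B(1/5 + 1/(-4), 8)) = 8*(-3 + 0) = 8*(-3) = -24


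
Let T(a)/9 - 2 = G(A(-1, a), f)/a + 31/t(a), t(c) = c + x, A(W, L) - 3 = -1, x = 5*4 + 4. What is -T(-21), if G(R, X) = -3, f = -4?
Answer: -786/7 ≈ -112.29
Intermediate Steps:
x = 24 (x = 20 + 4 = 24)
A(W, L) = 2 (A(W, L) = 3 - 1 = 2)
t(c) = 24 + c (t(c) = c + 24 = 24 + c)
T(a) = 18 - 27/a + 279/(24 + a) (T(a) = 18 + 9*(-3/a + 31/(24 + a)) = 18 + (-27/a + 279/(24 + a)) = 18 - 27/a + 279/(24 + a))
-T(-21) = -18*(-36 + (-21)**2 + 38*(-21))/((-21)*(24 - 21)) = -18*(-1)*(-36 + 441 - 798)/(21*3) = -18*(-1)*(-393)/(21*3) = -1*786/7 = -786/7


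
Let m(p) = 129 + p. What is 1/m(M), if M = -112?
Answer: 1/17 ≈ 0.058824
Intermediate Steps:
1/m(M) = 1/(129 - 112) = 1/17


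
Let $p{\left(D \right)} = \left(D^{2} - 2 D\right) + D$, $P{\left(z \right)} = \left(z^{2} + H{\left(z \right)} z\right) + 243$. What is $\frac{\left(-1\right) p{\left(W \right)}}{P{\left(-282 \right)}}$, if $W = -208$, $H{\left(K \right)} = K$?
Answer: $- \frac{3952}{14481} \approx -0.27291$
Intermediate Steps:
$P{\left(z \right)} = 243 + 2 z^{2}$ ($P{\left(z \right)} = \left(z^{2} + z z\right) + 243 = \left(z^{2} + z^{2}\right) + 243 = 2 z^{2} + 243 = 243 + 2 z^{2}$)
$p{\left(D \right)} = D^{2} - D$
$\frac{\left(-1\right) p{\left(W \right)}}{P{\left(-282 \right)}} = \frac{\left(-1\right) \left(- 208 \left(-1 - 208\right)\right)}{243 + 2 \left(-282\right)^{2}} = \frac{\left(-1\right) \left(\left(-208\right) \left(-209\right)\right)}{243 + 2 \cdot 79524} = \frac{\left(-1\right) 43472}{243 + 159048} = - \frac{43472}{159291} = \left(-43472\right) \frac{1}{159291} = - \frac{3952}{14481}$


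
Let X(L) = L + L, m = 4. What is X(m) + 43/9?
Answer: 115/9 ≈ 12.778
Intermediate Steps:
X(L) = 2*L
X(m) + 43/9 = 2*4 + 43/9 = 8 + (⅑)*43 = 8 + 43/9 = 115/9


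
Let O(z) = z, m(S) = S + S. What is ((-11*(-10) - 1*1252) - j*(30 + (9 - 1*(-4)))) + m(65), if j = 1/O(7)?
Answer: -7127/7 ≈ -1018.1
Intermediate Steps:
m(S) = 2*S
j = 1/7 ≈ 0.14286
((-11*(-10) - 1*1252) - j*(30 + (9 - 1*(-4)))) + m(65) = ((-11*(-10) - 1*1252) - (30 + (9 - 1*(-4)))/7) + 2*65 = ((110 - 1252) - (30 + (9 + 4))/7) + 130 = (-1142 - (30 + 13)/7) + 130 = (-1142 - 43/7) + 130 = -8037/7 + 130 = -7127/7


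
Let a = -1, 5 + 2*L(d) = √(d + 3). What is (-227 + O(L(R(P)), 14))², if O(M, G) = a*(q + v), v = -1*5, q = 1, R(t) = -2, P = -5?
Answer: 49729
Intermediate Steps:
v = -5
L(d) = -5/2 + √(3 + d)/2 (L(d) = -5/2 + √(d + 3)/2 = -5/2 + √(3 + d)/2)
O(M, G) = 4 (O(M, G) = -(1 - 5) = -1*(-4) = 4)
(-227 + O(L(R(P)), 14))² = (-227 + 4)² = (-223)² = 49729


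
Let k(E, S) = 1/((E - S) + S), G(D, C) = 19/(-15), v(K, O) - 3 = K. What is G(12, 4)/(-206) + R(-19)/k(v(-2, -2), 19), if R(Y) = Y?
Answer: -58691/3090 ≈ -18.994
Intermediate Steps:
v(K, O) = 3 + K
G(D, C) = -19/15 (G(D, C) = 19*(-1/15) = -19/15)
k(E, S) = 1/E
G(12, 4)/(-206) + R(-19)/k(v(-2, -2), 19) = -19/15/(-206) - 19/(1/(3 - 2)) = -19/15*(-1/206) - 19/(1/1) = 19/3090 - 19/1 = 19/3090 - 19*1 = 19/3090 - 19 = -58691/3090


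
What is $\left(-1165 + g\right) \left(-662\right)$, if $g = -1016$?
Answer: $1443822$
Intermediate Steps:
$\left(-1165 + g\right) \left(-662\right) = \left(-1165 - 1016\right) \left(-662\right) = \left(-2181\right) \left(-662\right) = 1443822$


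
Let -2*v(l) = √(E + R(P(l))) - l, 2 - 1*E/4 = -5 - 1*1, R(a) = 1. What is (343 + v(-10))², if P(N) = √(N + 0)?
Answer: (676 - √33)²/4 ≈ 1.1231e+5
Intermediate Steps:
P(N) = √N
E = 32 (E = 8 - 4*(-5 - 1*1) = 8 - 4*(-5 - 1) = 8 - 4*(-6) = 8 + 24 = 32)
v(l) = l/2 - √33/2 (v(l) = -(√(32 + 1) - l)/2 = -(√33 - l)/2 = l/2 - √33/2)
(343 + v(-10))² = (343 + ((½)*(-10) - √33/2))² = (343 + (-5 - √33/2))² = (338 - √33/2)²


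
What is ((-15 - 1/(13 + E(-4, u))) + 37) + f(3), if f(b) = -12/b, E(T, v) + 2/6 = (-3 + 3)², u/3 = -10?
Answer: 681/38 ≈ 17.921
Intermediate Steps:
u = -30 (u = 3*(-10) = -30)
E(T, v) = -⅓ (E(T, v) = -⅓ + (-3 + 3)² = -⅓ + 0² = -⅓ + 0 = -⅓)
((-15 - 1/(13 + E(-4, u))) + 37) + f(3) = ((-15 - 1/(13 - ⅓)) + 37) - 12/3 = ((-15 - 1/38/3) + 37) - 12*⅓ = ((-15 - 1*3/38) + 37) - 4 = ((-15 - 3/38) + 37) - 4 = (-573/38 + 37) - 4 = 833/38 - 4 = 681/38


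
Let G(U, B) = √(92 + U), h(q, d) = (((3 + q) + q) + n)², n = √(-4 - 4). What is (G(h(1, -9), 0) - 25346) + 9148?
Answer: -16198 + √(109 + 20*I*√2) ≈ -16187.0 + 1.3435*I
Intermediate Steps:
n = 2*I*√2 (n = √(-8) = 2*I*√2 ≈ 2.8284*I)
h(q, d) = (3 + 2*q + 2*I*√2)² (h(q, d) = (((3 + q) + q) + 2*I*√2)² = ((3 + 2*q) + 2*I*√2)² = (3 + 2*q + 2*I*√2)²)
(G(h(1, -9), 0) - 25346) + 9148 = (√(92 + (3 + 2*1 + 2*I*√2)²) - 25346) + 9148 = (√(92 + (3 + 2 + 2*I*√2)²) - 25346) + 9148 = (√(92 + (5 + 2*I*√2)²) - 25346) + 9148 = (-25346 + √(92 + (5 + 2*I*√2)²)) + 9148 = -16198 + √(92 + (5 + 2*I*√2)²)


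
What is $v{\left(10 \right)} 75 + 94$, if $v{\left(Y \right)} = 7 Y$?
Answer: $5344$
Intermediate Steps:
$v{\left(10 \right)} 75 + 94 = 7 \cdot 10 \cdot 75 + 94 = 70 \cdot 75 + 94 = 5250 + 94 = 5344$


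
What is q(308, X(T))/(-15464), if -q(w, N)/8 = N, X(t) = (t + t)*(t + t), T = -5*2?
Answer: 400/1933 ≈ 0.20693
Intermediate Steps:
T = -10
X(t) = 4*t² (X(t) = (2*t)*(2*t) = 4*t²)
q(w, N) = -8*N
q(308, X(T))/(-15464) = -32*(-10)²/(-15464) = -32*100*(-1/15464) = -8*400*(-1/15464) = -3200*(-1/15464) = 400/1933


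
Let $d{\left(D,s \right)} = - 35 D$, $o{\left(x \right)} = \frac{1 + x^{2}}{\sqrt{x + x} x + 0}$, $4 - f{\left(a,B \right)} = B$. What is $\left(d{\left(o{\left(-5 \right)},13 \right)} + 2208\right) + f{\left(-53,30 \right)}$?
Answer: $2182 - \frac{91 i \sqrt{10}}{5} \approx 2182.0 - 57.553 i$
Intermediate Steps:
$f{\left(a,B \right)} = 4 - B$
$o{\left(x \right)} = \frac{\sqrt{2} \left(1 + x^{2}\right)}{2 x^{\frac{3}{2}}}$ ($o{\left(x \right)} = \frac{1 + x^{2}}{\sqrt{2 x} x + 0} = \frac{1 + x^{2}}{\sqrt{2} \sqrt{x} x + 0} = \frac{1 + x^{2}}{\sqrt{2} x^{\frac{3}{2}} + 0} = \frac{1 + x^{2}}{\sqrt{2} x^{\frac{3}{2}}} = \left(1 + x^{2}\right) \frac{\sqrt{2}}{2 x^{\frac{3}{2}}} = \frac{\sqrt{2} \left(1 + x^{2}\right)}{2 x^{\frac{3}{2}}}$)
$\left(d{\left(o{\left(-5 \right)},13 \right)} + 2208\right) + f{\left(-53,30 \right)} = \left(- 35 \frac{\sqrt{2} \left(1 + \left(-5\right)^{2}\right)}{2 \left(- 5 i \sqrt{5}\right)} + 2208\right) + \left(4 - 30\right) = \left(- 35 \frac{\sqrt{2} \frac{i \sqrt{5}}{25} \left(1 + 25\right)}{2} + 2208\right) + \left(4 - 30\right) = \left(- 35 \cdot \frac{1}{2} \sqrt{2} \frac{i \sqrt{5}}{25} \cdot 26 + 2208\right) - 26 = \left(- 35 \frac{13 i \sqrt{10}}{25} + 2208\right) - 26 = \left(- \frac{91 i \sqrt{10}}{5} + 2208\right) - 26 = \left(2208 - \frac{91 i \sqrt{10}}{5}\right) - 26 = 2182 - \frac{91 i \sqrt{10}}{5}$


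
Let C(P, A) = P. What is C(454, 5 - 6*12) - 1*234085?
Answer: -233631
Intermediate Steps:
C(454, 5 - 6*12) - 1*234085 = 454 - 1*234085 = 454 - 234085 = -233631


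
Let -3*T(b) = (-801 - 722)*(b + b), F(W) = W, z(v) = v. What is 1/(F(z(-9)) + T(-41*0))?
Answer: -⅑ ≈ -0.11111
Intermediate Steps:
T(b) = 3046*b/3 (T(b) = -(-801 - 722)*(b + b)/3 = -(-1523)*2*b/3 = -(-3046)*b/3 = 3046*b/3)
1/(F(z(-9)) + T(-41*0)) = 1/(-9 + 3046*(-41*0)/3) = 1/(-9 + (3046/3)*0) = 1/(-9 + 0) = 1/(-9) = -⅑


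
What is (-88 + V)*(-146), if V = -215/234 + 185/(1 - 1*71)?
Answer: 10948394/819 ≈ 13368.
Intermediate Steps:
V = -2917/819 (V = -215*1/234 + 185/(1 - 71) = -215/234 + 185/(-70) = -215/234 + 185*(-1/70) = -215/234 - 37/14 = -2917/819 ≈ -3.5617)
(-88 + V)*(-146) = (-88 - 2917/819)*(-146) = -74989/819*(-146) = 10948394/819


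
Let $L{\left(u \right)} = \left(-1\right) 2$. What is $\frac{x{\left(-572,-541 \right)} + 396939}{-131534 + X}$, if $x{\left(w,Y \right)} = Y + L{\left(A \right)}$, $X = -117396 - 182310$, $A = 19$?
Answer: $- \frac{99099}{107810} \approx -0.9192$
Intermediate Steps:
$L{\left(u \right)} = -2$
$X = -299706$
$x{\left(w,Y \right)} = -2 + Y$ ($x{\left(w,Y \right)} = Y - 2 = -2 + Y$)
$\frac{x{\left(-572,-541 \right)} + 396939}{-131534 + X} = \frac{\left(-2 - 541\right) + 396939}{-131534 - 299706} = \frac{-543 + 396939}{-431240} = 396396 \left(- \frac{1}{431240}\right) = - \frac{99099}{107810}$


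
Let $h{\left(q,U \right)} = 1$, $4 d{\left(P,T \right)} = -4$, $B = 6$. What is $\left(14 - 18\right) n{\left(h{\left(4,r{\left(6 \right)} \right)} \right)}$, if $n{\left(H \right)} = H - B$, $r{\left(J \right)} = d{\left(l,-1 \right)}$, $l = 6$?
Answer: $20$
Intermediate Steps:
$d{\left(P,T \right)} = -1$ ($d{\left(P,T \right)} = \frac{1}{4} \left(-4\right) = -1$)
$r{\left(J \right)} = -1$
$n{\left(H \right)} = -6 + H$ ($n{\left(H \right)} = H - 6 = -6 + H$)
$\left(14 - 18\right) n{\left(h{\left(4,r{\left(6 \right)} \right)} \right)} = \left(14 - 18\right) \left(-6 + 1\right) = \left(-4\right) \left(-5\right) = 20$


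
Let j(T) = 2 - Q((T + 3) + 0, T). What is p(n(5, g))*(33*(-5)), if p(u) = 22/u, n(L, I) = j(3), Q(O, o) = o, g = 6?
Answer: 3630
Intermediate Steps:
j(T) = 2 - T
n(L, I) = -1 (n(L, I) = 2 - 1*3 = 2 - 3 = -1)
p(n(5, g))*(33*(-5)) = (22/(-1))*(33*(-5)) = (22*(-1))*(-165) = -22*(-165) = 3630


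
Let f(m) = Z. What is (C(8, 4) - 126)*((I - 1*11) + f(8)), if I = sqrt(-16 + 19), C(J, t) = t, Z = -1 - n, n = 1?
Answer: 1586 - 122*sqrt(3) ≈ 1374.7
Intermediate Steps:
Z = -2 (Z = -1 - 1*1 = -1 - 1 = -2)
f(m) = -2
I = sqrt(3) ≈ 1.7320
(C(8, 4) - 126)*((I - 1*11) + f(8)) = (4 - 126)*((sqrt(3) - 1*11) - 2) = -122*((sqrt(3) - 11) - 2) = -122*((-11 + sqrt(3)) - 2) = -122*(-13 + sqrt(3)) = 1586 - 122*sqrt(3)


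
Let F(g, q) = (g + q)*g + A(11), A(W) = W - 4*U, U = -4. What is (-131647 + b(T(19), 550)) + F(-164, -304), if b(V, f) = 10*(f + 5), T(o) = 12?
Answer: -49318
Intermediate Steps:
A(W) = 16 + W (A(W) = W - 4*(-4) = W + 16 = 16 + W)
b(V, f) = 50 + 10*f (b(V, f) = 10*(5 + f) = 50 + 10*f)
F(g, q) = 27 + g*(g + q) (F(g, q) = (g + q)*g + (16 + 11) = g*(g + q) + 27 = 27 + g*(g + q))
(-131647 + b(T(19), 550)) + F(-164, -304) = (-131647 + (50 + 10*550)) + (27 + (-164)² - 164*(-304)) = (-131647 + (50 + 5500)) + (27 + 26896 + 49856) = (-131647 + 5550) + 76779 = -126097 + 76779 = -49318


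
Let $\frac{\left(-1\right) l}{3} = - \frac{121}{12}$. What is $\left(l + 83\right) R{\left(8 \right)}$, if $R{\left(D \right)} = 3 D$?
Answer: $2718$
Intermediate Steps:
$l = \frac{121}{4}$ ($l = - 3 \left(- \frac{121}{12}\right) = - 3 \left(\left(-121\right) \frac{1}{12}\right) = \left(-3\right) \left(- \frac{121}{12}\right) = \frac{121}{4} \approx 30.25$)
$\left(l + 83\right) R{\left(8 \right)} = \left(\frac{121}{4} + 83\right) 3 \cdot 8 = \frac{453}{4} \cdot 24 = 2718$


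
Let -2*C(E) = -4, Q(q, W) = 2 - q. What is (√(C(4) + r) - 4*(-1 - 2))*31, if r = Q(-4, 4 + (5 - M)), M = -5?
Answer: 372 + 62*√2 ≈ 459.68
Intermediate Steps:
r = 6 (r = 2 - 1*(-4) = 2 + 4 = 6)
C(E) = 2 (C(E) = -½*(-4) = 2)
(√(C(4) + r) - 4*(-1 - 2))*31 = (√(2 + 6) - 4*(-1 - 2))*31 = (√8 - 4*(-3))*31 = (2*√2 + 12)*31 = (12 + 2*√2)*31 = 372 + 62*√2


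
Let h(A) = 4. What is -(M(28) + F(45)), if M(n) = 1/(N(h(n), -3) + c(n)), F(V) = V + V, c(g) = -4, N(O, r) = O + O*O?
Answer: -1441/16 ≈ -90.063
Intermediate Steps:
N(O, r) = O + O**2
F(V) = 2*V
M(n) = 1/16 (M(n) = 1/(4*(1 + 4) - 4) = 1/(4*5 - 4) = 1/(20 - 4) = 1/16)
-(M(28) + F(45)) = -(1/16 + 2*45) = -(1/16 + 90) = -1*1441/16 = -1441/16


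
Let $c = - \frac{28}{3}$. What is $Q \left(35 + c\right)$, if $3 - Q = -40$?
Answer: $\frac{3311}{3} \approx 1103.7$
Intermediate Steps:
$Q = 43$ ($Q = 3 - -40 = 3 + 40 = 43$)
$c = - \frac{28}{3}$ ($c = \left(-28\right) \frac{1}{3} = - \frac{28}{3} \approx -9.3333$)
$Q \left(35 + c\right) = 43 \left(35 - \frac{28}{3}\right) = 43 \cdot \frac{77}{3} = \frac{3311}{3}$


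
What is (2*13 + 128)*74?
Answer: 11396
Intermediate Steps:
(2*13 + 128)*74 = (26 + 128)*74 = 154*74 = 11396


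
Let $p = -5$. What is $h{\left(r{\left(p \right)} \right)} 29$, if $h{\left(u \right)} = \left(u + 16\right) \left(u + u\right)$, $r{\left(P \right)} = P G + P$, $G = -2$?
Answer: $6090$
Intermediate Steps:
$r{\left(P \right)} = - P$ ($r{\left(P \right)} = P \left(-2\right) + P = - 2 P + P = - P$)
$h{\left(u \right)} = 2 u \left(16 + u\right)$ ($h{\left(u \right)} = \left(16 + u\right) 2 u = 2 u \left(16 + u\right)$)
$h{\left(r{\left(p \right)} \right)} 29 = 2 \left(\left(-1\right) \left(-5\right)\right) \left(16 - -5\right) 29 = 2 \cdot 5 \left(16 + 5\right) 29 = 2 \cdot 5 \cdot 21 \cdot 29 = 210 \cdot 29 = 6090$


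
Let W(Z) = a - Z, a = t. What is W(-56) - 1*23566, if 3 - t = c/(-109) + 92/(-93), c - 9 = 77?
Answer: -238272433/10137 ≈ -23505.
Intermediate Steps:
c = 86 (c = 9 + 77 = 86)
t = 48437/10137 (t = 3 - (86/(-109) + 92/(-93)) = 3 - (86*(-1/109) + 92*(-1/93)) = 3 - (-86/109 - 92/93) = 3 - 1*(-18026/10137) = 3 + 18026/10137 = 48437/10137 ≈ 4.7782)
a = 48437/10137 ≈ 4.7782
W(Z) = 48437/10137 - Z
W(-56) - 1*23566 = (48437/10137 - 1*(-56)) - 1*23566 = (48437/10137 + 56) - 23566 = 616109/10137 - 23566 = -238272433/10137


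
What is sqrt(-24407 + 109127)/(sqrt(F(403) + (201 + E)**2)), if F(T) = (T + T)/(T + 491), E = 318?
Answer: 6*sqrt(10164482)/34109 ≈ 0.56082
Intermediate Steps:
F(T) = 2*T/(491 + T) (F(T) = (2*T)/(491 + T) = 2*T/(491 + T))
sqrt(-24407 + 109127)/(sqrt(F(403) + (201 + E)**2)) = sqrt(-24407 + 109127)/(sqrt(2*403/(491 + 403) + (201 + 318)**2)) = sqrt(84720)/(sqrt(2*403/894 + 519**2)) = (4*sqrt(5295))/(sqrt(2*403*(1/894) + 269361)) = (4*sqrt(5295))/(sqrt(403/447 + 269361)) = (4*sqrt(5295))/(sqrt(120404770/447)) = (4*sqrt(5295))/((sqrt(53820932190)/447)) = (4*sqrt(5295))*(sqrt(53820932190)/120404770) = 6*sqrt(10164482)/34109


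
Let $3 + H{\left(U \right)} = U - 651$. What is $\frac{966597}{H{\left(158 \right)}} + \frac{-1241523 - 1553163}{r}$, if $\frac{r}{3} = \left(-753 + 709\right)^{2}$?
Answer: $- \frac{145836659}{60016} \approx -2430.0$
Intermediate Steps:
$H{\left(U \right)} = -654 + U$ ($H{\left(U \right)} = -3 + \left(U - 651\right) = -3 + \left(-651 + U\right) = -654 + U$)
$r = 5808$ ($r = 3 \left(-753 + 709\right)^{2} = 3 \left(-44\right)^{2} = 3 \cdot 1936 = 5808$)
$\frac{966597}{H{\left(158 \right)}} + \frac{-1241523 - 1553163}{r} = \frac{966597}{-654 + 158} + \frac{-1241523 - 1553163}{5808} = \frac{966597}{-496} - \frac{465781}{968} = 966597 \left(- \frac{1}{496}\right) - \frac{465781}{968} = - \frac{966597}{496} - \frac{465781}{968} = - \frac{145836659}{60016}$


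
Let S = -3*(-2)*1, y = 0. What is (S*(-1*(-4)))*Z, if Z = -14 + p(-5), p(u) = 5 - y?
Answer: -216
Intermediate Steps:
p(u) = 5 (p(u) = 5 - 1*0 = 5 + 0 = 5)
Z = -9 (Z = -14 + 5 = -9)
S = 6 (S = 6*1 = 6)
(S*(-1*(-4)))*Z = (6*(-1*(-4)))*(-9) = (6*4)*(-9) = 24*(-9) = -216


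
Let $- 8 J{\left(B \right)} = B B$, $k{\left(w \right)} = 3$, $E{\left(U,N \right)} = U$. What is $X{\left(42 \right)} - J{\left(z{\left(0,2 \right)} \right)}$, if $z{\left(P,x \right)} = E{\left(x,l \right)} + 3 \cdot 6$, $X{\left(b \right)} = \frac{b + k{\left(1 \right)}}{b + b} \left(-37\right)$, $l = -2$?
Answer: $\frac{845}{28} \approx 30.179$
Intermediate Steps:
$X{\left(b \right)} = - \frac{37 \left(3 + b\right)}{2 b}$ ($X{\left(b \right)} = \frac{b + 3}{b + b} \left(-37\right) = \frac{3 + b}{2 b} \left(-37\right) = - \frac{37 \left(3 + b\right)}{2 b}$)
$z{\left(P,x \right)} = 18 + x$ ($z{\left(P,x \right)} = x + 3 \cdot 6 = x + 18 = 18 + x$)
$J{\left(B \right)} = - \frac{B^{2}}{8}$ ($J{\left(B \right)} = - \frac{B B}{8} = - \frac{B^{2}}{8}$)
$X{\left(42 \right)} - J{\left(z{\left(0,2 \right)} \right)} = \frac{37 \left(-3 - 42\right)}{2 \cdot 42} - - \frac{\left(18 + 2\right)^{2}}{8} = \frac{37}{2} \cdot \frac{1}{42} \left(-3 - 42\right) - - \frac{20^{2}}{8} = \frac{37}{2} \cdot \frac{1}{42} \left(-45\right) - \left(- \frac{1}{8}\right) 400 = - \frac{555}{28} - -50 = - \frac{555}{28} + 50 = \frac{845}{28}$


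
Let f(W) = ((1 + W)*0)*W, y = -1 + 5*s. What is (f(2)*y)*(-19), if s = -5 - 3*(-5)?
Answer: 0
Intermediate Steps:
s = 10 (s = -5 + 15 = 10)
y = 49 (y = -1 + 5*10 = -1 + 50 = 49)
f(W) = 0 (f(W) = 0*W = 0)
(f(2)*y)*(-19) = (0*49)*(-19) = 0*(-19) = 0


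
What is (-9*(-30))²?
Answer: 72900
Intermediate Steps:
(-9*(-30))² = 270² = 72900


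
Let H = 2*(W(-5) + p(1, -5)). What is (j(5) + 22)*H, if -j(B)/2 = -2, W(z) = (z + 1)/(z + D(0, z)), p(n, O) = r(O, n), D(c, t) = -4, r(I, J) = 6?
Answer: 3016/9 ≈ 335.11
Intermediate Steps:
p(n, O) = 6
W(z) = (1 + z)/(-4 + z) (W(z) = (z + 1)/(z - 4) = (1 + z)/(-4 + z))
j(B) = 4 (j(B) = -2*(-2) = 4)
H = 116/9 (H = 2*((1 - 5)/(-4 - 5) + 6) = 2*(-4/(-9) + 6) = 2*(-⅑*(-4) + 6) = 2*(4/9 + 6) = 2*(58/9) = 116/9 ≈ 12.889)
(j(5) + 22)*H = (4 + 22)*(116/9) = 26*(116/9) = 3016/9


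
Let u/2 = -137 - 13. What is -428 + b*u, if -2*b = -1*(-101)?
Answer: 14722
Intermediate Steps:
u = -300 (u = 2*(-137 - 13) = 2*(-150) = -300)
b = -101/2 (b = -(-1)*(-101)/2 = -½*101 = -101/2 ≈ -50.500)
-428 + b*u = -428 - 101/2*(-300) = -428 + 15150 = 14722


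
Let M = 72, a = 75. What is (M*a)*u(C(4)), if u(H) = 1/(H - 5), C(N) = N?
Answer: -5400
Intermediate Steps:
u(H) = 1/(-5 + H)
(M*a)*u(C(4)) = (72*75)/(-5 + 4) = 5400/(-1) = 5400*(-1) = -5400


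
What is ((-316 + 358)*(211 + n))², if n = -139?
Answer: 9144576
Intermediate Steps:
((-316 + 358)*(211 + n))² = ((-316 + 358)*(211 - 139))² = (42*72)² = 3024² = 9144576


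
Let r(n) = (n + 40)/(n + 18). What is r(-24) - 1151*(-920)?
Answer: 3176752/3 ≈ 1.0589e+6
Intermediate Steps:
r(n) = (40 + n)/(18 + n)
r(-24) - 1151*(-920) = (40 - 24)/(18 - 24) - 1151*(-920) = 16/(-6) + 1058920 = -1/6*16 + 1058920 = -8/3 + 1058920 = 3176752/3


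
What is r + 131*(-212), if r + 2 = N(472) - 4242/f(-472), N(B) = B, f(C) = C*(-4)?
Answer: -25775209/944 ≈ -27304.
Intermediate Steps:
f(C) = -4*C
r = 441559/944 (r = -2 + (472 - 4242/((-4*(-472)))) = -2 + (472 - 4242/1888) = -2 + (472 - 4242*1/1888) = -2 + (472 - 2121/944) = -2 + 443447/944 = 441559/944 ≈ 467.75)
r + 131*(-212) = 441559/944 + 131*(-212) = 441559/944 - 27772 = -25775209/944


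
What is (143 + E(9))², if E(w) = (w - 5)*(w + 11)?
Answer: 49729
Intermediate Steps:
E(w) = (-5 + w)*(11 + w)
(143 + E(9))² = (143 + (-55 + 9² + 6*9))² = (143 + (-55 + 81 + 54))² = (143 + 80)² = 223² = 49729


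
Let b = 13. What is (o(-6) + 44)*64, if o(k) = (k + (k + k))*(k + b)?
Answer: -5248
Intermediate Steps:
o(k) = 3*k*(13 + k) (o(k) = (k + (k + k))*(k + 13) = (k + 2*k)*(13 + k) = (3*k)*(13 + k) = 3*k*(13 + k))
(o(-6) + 44)*64 = (3*(-6)*(13 - 6) + 44)*64 = (3*(-6)*7 + 44)*64 = (-126 + 44)*64 = -82*64 = -5248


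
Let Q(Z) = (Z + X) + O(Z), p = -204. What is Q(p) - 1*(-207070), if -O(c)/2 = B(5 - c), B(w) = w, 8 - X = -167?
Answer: 206623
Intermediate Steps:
X = 175 (X = 8 - 1*(-167) = 8 + 167 = 175)
O(c) = -10 + 2*c (O(c) = -2*(5 - c) = -10 + 2*c)
Q(Z) = 165 + 3*Z (Q(Z) = (Z + 175) + (-10 + 2*Z) = (175 + Z) + (-10 + 2*Z) = 165 + 3*Z)
Q(p) - 1*(-207070) = (165 + 3*(-204)) - 1*(-207070) = (165 - 612) + 207070 = -447 + 207070 = 206623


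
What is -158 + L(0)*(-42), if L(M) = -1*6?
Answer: 94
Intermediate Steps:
L(M) = -6
-158 + L(0)*(-42) = -158 - 6*(-42) = -158 + 252 = 94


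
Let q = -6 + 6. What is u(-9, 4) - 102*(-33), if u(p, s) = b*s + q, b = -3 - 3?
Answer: 3342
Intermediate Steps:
q = 0
b = -6
u(p, s) = -6*s (u(p, s) = -6*s + 0 = -6*s)
u(-9, 4) - 102*(-33) = -6*4 - 102*(-33) = -24 + 3366 = 3342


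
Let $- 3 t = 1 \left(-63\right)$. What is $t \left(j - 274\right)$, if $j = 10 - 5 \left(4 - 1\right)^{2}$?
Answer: $-6489$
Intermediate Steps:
$j = -35$ ($j = 10 - 5 \cdot 3^{2} = 10 - 45 = -35$)
$t = 21$ ($t = - \frac{1 \left(-63\right)}{3} = \left(- \frac{1}{3}\right) \left(-63\right) = 21$)
$t \left(j - 274\right) = 21 \left(-35 - 274\right) = 21 \left(-309\right) = -6489$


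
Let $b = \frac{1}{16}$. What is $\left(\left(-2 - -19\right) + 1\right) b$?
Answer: $\frac{9}{8} \approx 1.125$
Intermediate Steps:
$b = \frac{1}{16} \approx 0.0625$
$\left(\left(-2 - -19\right) + 1\right) b = \left(\left(-2 - -19\right) + 1\right) \frac{1}{16} = \left(\left(-2 + 19\right) + 1\right) \frac{1}{16} = \left(17 + 1\right) \frac{1}{16} = 18 \cdot \frac{1}{16} = \frac{9}{8}$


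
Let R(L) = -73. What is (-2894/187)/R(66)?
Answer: 2894/13651 ≈ 0.21200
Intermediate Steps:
(-2894/187)/R(66) = -2894/187/(-73) = -2894*1/187*(-1/73) = -2894/187*(-1/73) = 2894/13651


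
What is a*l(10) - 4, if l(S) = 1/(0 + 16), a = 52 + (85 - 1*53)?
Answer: 5/4 ≈ 1.2500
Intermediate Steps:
a = 84 (a = 52 + (85 - 53) = 52 + 32 = 84)
l(S) = 1/16
a*l(10) - 4 = 84*(1/16) - 4 = 21/4 - 4 = 5/4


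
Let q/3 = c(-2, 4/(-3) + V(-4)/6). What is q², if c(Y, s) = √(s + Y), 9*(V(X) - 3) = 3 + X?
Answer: -77/3 ≈ -25.667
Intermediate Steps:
V(X) = 10/3 + X/9 (V(X) = 3 + (3 + X)/9 = 3 + (⅓ + X/9) = 10/3 + X/9)
c(Y, s) = √(Y + s)
q = I*√231/3 (q = 3*√(-2 + (4/(-3) + (10/3 + (⅑)*(-4))/6)) = 3*√(-2 + (4*(-⅓) + (10/3 - 4/9)*(⅙))) = 3*√(-2 + (-4/3 + (26/9)*(⅙))) = 3*√(-2 + (-4/3 + 13/27)) = 3*√(-2 - 23/27) = 3*√(-77/27) = 3*(I*√231/9) = I*√231/3 ≈ 5.0662*I)
q² = (I*√231/3)² = -77/3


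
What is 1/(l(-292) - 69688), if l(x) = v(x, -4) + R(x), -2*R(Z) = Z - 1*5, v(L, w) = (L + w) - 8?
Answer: -2/139687 ≈ -1.4318e-5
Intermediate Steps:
v(L, w) = -8 + L + w
R(Z) = 5/2 - Z/2 (R(Z) = -(Z - 1*5)/2 = -(Z - 5)/2 = -(-5 + Z)/2 = 5/2 - Z/2)
l(x) = -19/2 + x/2 (l(x) = (-8 + x - 4) + (5/2 - x/2) = (-12 + x) + (5/2 - x/2) = -19/2 + x/2)
1/(l(-292) - 69688) = 1/((-19/2 + (1/2)*(-292)) - 69688) = 1/((-19/2 - 146) - 69688) = 1/(-311/2 - 69688) = 1/(-139687/2) = -2/139687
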